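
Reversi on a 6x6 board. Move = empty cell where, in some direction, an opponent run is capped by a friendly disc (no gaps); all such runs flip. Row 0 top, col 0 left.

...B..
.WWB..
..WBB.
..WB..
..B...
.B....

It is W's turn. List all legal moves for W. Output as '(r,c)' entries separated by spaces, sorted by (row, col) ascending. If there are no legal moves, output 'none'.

Answer: (0,4) (1,4) (2,5) (3,4) (4,4) (5,2)

Derivation:
(0,2): no bracket -> illegal
(0,4): flips 1 -> legal
(1,4): flips 2 -> legal
(1,5): no bracket -> illegal
(2,5): flips 2 -> legal
(3,1): no bracket -> illegal
(3,4): flips 2 -> legal
(3,5): no bracket -> illegal
(4,0): no bracket -> illegal
(4,1): no bracket -> illegal
(4,3): no bracket -> illegal
(4,4): flips 1 -> legal
(5,0): no bracket -> illegal
(5,2): flips 1 -> legal
(5,3): no bracket -> illegal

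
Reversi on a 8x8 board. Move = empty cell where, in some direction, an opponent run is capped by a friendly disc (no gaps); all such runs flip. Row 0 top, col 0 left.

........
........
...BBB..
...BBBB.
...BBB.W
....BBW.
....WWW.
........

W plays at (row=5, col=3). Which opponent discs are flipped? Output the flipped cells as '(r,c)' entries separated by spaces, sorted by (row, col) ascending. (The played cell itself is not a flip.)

Dir NW: first cell '.' (not opp) -> no flip
Dir N: opp run (4,3) (3,3) (2,3), next='.' -> no flip
Dir NE: opp run (4,4) (3,5), next='.' -> no flip
Dir W: first cell '.' (not opp) -> no flip
Dir E: opp run (5,4) (5,5) capped by W -> flip
Dir SW: first cell '.' (not opp) -> no flip
Dir S: first cell '.' (not opp) -> no flip
Dir SE: first cell 'W' (not opp) -> no flip

Answer: (5,4) (5,5)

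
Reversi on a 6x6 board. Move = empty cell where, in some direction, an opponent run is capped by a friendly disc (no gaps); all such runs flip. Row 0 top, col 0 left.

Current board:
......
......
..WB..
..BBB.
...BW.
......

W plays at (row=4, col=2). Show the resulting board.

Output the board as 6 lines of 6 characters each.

Place W at (4,2); scan 8 dirs for brackets.
Dir NW: first cell '.' (not opp) -> no flip
Dir N: opp run (3,2) capped by W -> flip
Dir NE: opp run (3,3), next='.' -> no flip
Dir W: first cell '.' (not opp) -> no flip
Dir E: opp run (4,3) capped by W -> flip
Dir SW: first cell '.' (not opp) -> no flip
Dir S: first cell '.' (not opp) -> no flip
Dir SE: first cell '.' (not opp) -> no flip
All flips: (3,2) (4,3)

Answer: ......
......
..WB..
..WBB.
..WWW.
......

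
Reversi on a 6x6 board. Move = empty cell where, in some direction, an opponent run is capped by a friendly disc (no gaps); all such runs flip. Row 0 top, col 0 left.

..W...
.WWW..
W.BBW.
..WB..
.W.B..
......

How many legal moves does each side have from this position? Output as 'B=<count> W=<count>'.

Answer: B=10 W=8

Derivation:
-- B to move --
(0,0): flips 1 -> legal
(0,1): flips 1 -> legal
(0,3): flips 1 -> legal
(0,4): flips 1 -> legal
(1,0): no bracket -> illegal
(1,4): no bracket -> illegal
(1,5): flips 1 -> legal
(2,1): flips 1 -> legal
(2,5): flips 1 -> legal
(3,0): no bracket -> illegal
(3,1): flips 1 -> legal
(3,4): no bracket -> illegal
(3,5): no bracket -> illegal
(4,0): no bracket -> illegal
(4,2): flips 1 -> legal
(5,0): flips 2 -> legal
(5,1): no bracket -> illegal
(5,2): no bracket -> illegal
B mobility = 10
-- W to move --
(1,4): flips 1 -> legal
(2,1): flips 2 -> legal
(3,1): flips 1 -> legal
(3,4): flips 2 -> legal
(4,2): flips 1 -> legal
(4,4): flips 2 -> legal
(5,2): no bracket -> illegal
(5,3): flips 3 -> legal
(5,4): flips 1 -> legal
W mobility = 8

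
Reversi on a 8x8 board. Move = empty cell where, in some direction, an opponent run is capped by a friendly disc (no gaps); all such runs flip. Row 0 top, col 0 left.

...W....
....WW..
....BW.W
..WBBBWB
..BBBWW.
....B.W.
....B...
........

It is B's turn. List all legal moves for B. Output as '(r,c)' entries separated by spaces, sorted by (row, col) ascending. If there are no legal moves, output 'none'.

(0,2): no bracket -> illegal
(0,4): flips 1 -> legal
(0,5): flips 2 -> legal
(0,6): flips 1 -> legal
(1,2): no bracket -> illegal
(1,3): no bracket -> illegal
(1,6): flips 1 -> legal
(1,7): flips 1 -> legal
(2,1): flips 1 -> legal
(2,2): flips 1 -> legal
(2,3): no bracket -> illegal
(2,6): flips 1 -> legal
(3,1): flips 1 -> legal
(4,1): no bracket -> illegal
(4,7): flips 2 -> legal
(5,5): flips 2 -> legal
(5,7): flips 1 -> legal
(6,5): no bracket -> illegal
(6,6): no bracket -> illegal
(6,7): flips 2 -> legal

Answer: (0,4) (0,5) (0,6) (1,6) (1,7) (2,1) (2,2) (2,6) (3,1) (4,7) (5,5) (5,7) (6,7)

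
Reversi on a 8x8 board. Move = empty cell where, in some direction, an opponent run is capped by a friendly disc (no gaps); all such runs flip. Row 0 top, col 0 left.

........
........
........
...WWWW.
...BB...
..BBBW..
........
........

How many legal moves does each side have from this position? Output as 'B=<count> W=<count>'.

-- B to move --
(2,2): flips 1 -> legal
(2,3): flips 1 -> legal
(2,4): flips 1 -> legal
(2,5): flips 1 -> legal
(2,6): flips 1 -> legal
(2,7): no bracket -> illegal
(3,2): no bracket -> illegal
(3,7): no bracket -> illegal
(4,2): no bracket -> illegal
(4,5): no bracket -> illegal
(4,6): no bracket -> illegal
(4,7): no bracket -> illegal
(5,6): flips 1 -> legal
(6,4): no bracket -> illegal
(6,5): no bracket -> illegal
(6,6): flips 1 -> legal
B mobility = 7
-- W to move --
(3,2): no bracket -> illegal
(4,1): no bracket -> illegal
(4,2): no bracket -> illegal
(4,5): no bracket -> illegal
(5,1): flips 3 -> legal
(6,1): flips 2 -> legal
(6,2): flips 2 -> legal
(6,3): flips 2 -> legal
(6,4): flips 2 -> legal
(6,5): no bracket -> illegal
W mobility = 5

Answer: B=7 W=5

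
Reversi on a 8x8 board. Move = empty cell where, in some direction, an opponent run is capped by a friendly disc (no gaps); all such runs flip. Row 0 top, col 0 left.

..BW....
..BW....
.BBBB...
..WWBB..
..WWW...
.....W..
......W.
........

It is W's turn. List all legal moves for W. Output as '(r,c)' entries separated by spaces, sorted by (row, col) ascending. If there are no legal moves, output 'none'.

Answer: (0,1) (1,0) (1,1) (1,4) (1,5) (2,5) (2,6) (3,0) (3,1) (3,6) (4,6)

Derivation:
(0,1): flips 1 -> legal
(1,0): flips 1 -> legal
(1,1): flips 2 -> legal
(1,4): flips 3 -> legal
(1,5): flips 1 -> legal
(2,0): no bracket -> illegal
(2,5): flips 1 -> legal
(2,6): flips 1 -> legal
(3,0): flips 2 -> legal
(3,1): flips 1 -> legal
(3,6): flips 2 -> legal
(4,5): no bracket -> illegal
(4,6): flips 2 -> legal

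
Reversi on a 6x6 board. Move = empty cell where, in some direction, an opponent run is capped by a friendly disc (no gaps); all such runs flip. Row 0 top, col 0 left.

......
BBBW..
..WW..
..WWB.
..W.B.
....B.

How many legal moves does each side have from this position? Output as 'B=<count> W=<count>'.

-- B to move --
(0,2): no bracket -> illegal
(0,3): no bracket -> illegal
(0,4): no bracket -> illegal
(1,4): flips 1 -> legal
(2,1): no bracket -> illegal
(2,4): no bracket -> illegal
(3,1): flips 2 -> legal
(4,1): no bracket -> illegal
(4,3): no bracket -> illegal
(5,1): no bracket -> illegal
(5,2): flips 3 -> legal
(5,3): no bracket -> illegal
B mobility = 3
-- W to move --
(0,0): flips 1 -> legal
(0,1): flips 1 -> legal
(0,2): flips 1 -> legal
(0,3): no bracket -> illegal
(2,0): no bracket -> illegal
(2,1): no bracket -> illegal
(2,4): no bracket -> illegal
(2,5): no bracket -> illegal
(3,5): flips 1 -> legal
(4,3): no bracket -> illegal
(4,5): flips 1 -> legal
(5,3): no bracket -> illegal
(5,5): flips 1 -> legal
W mobility = 6

Answer: B=3 W=6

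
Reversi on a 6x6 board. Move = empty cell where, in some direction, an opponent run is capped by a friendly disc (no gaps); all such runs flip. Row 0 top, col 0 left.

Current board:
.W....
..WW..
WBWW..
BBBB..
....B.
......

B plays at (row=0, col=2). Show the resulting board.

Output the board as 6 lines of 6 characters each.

Answer: .WB...
..BW..
WBBW..
BBBB..
....B.
......

Derivation:
Place B at (0,2); scan 8 dirs for brackets.
Dir NW: edge -> no flip
Dir N: edge -> no flip
Dir NE: edge -> no flip
Dir W: opp run (0,1), next='.' -> no flip
Dir E: first cell '.' (not opp) -> no flip
Dir SW: first cell '.' (not opp) -> no flip
Dir S: opp run (1,2) (2,2) capped by B -> flip
Dir SE: opp run (1,3), next='.' -> no flip
All flips: (1,2) (2,2)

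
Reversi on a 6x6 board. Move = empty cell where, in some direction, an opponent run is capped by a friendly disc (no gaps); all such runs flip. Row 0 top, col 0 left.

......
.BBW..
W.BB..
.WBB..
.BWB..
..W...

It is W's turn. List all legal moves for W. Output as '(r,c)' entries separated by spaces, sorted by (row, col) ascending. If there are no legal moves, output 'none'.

(0,0): no bracket -> illegal
(0,1): no bracket -> illegal
(0,2): flips 4 -> legal
(0,3): no bracket -> illegal
(1,0): flips 2 -> legal
(1,4): no bracket -> illegal
(2,1): no bracket -> illegal
(2,4): flips 1 -> legal
(3,0): flips 1 -> legal
(3,4): flips 3 -> legal
(4,0): flips 1 -> legal
(4,4): flips 1 -> legal
(5,0): no bracket -> illegal
(5,1): flips 1 -> legal
(5,3): flips 3 -> legal
(5,4): no bracket -> illegal

Answer: (0,2) (1,0) (2,4) (3,0) (3,4) (4,0) (4,4) (5,1) (5,3)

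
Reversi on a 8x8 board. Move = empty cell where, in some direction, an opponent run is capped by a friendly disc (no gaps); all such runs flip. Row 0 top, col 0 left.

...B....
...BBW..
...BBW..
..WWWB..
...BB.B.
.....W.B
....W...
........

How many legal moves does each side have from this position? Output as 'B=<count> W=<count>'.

Answer: B=13 W=10

Derivation:
-- B to move --
(0,4): no bracket -> illegal
(0,5): flips 2 -> legal
(0,6): flips 1 -> legal
(1,6): flips 3 -> legal
(2,1): flips 1 -> legal
(2,2): flips 1 -> legal
(2,6): flips 1 -> legal
(3,1): flips 3 -> legal
(3,6): flips 1 -> legal
(4,1): flips 1 -> legal
(4,2): flips 1 -> legal
(4,5): flips 1 -> legal
(5,3): no bracket -> illegal
(5,4): no bracket -> illegal
(5,6): no bracket -> illegal
(6,3): no bracket -> illegal
(6,5): no bracket -> illegal
(6,6): flips 1 -> legal
(7,3): flips 2 -> legal
(7,4): no bracket -> illegal
(7,5): no bracket -> illegal
B mobility = 13
-- W to move --
(0,2): no bracket -> illegal
(0,4): flips 2 -> legal
(0,5): flips 2 -> legal
(1,2): flips 3 -> legal
(2,2): flips 2 -> legal
(2,6): no bracket -> illegal
(3,6): flips 1 -> legal
(3,7): flips 1 -> legal
(4,2): no bracket -> illegal
(4,5): flips 1 -> legal
(4,7): no bracket -> illegal
(5,2): flips 1 -> legal
(5,3): flips 1 -> legal
(5,4): flips 2 -> legal
(5,6): no bracket -> illegal
(6,6): no bracket -> illegal
(6,7): no bracket -> illegal
W mobility = 10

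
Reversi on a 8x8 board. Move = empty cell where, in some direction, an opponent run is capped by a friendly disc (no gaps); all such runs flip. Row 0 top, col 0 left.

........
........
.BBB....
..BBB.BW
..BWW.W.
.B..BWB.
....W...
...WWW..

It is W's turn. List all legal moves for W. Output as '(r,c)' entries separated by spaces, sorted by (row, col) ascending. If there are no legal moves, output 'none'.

(1,0): flips 2 -> legal
(1,1): flips 2 -> legal
(1,2): no bracket -> illegal
(1,3): flips 2 -> legal
(1,4): no bracket -> illegal
(2,0): no bracket -> illegal
(2,4): flips 1 -> legal
(2,5): flips 1 -> legal
(2,6): flips 1 -> legal
(2,7): no bracket -> illegal
(3,0): no bracket -> illegal
(3,1): no bracket -> illegal
(3,5): flips 1 -> legal
(4,0): no bracket -> illegal
(4,1): flips 1 -> legal
(4,5): no bracket -> illegal
(4,7): no bracket -> illegal
(5,0): no bracket -> illegal
(5,2): no bracket -> illegal
(5,3): flips 1 -> legal
(5,7): flips 1 -> legal
(6,0): no bracket -> illegal
(6,1): no bracket -> illegal
(6,2): no bracket -> illegal
(6,3): no bracket -> illegal
(6,5): flips 1 -> legal
(6,6): flips 1 -> legal
(6,7): no bracket -> illegal

Answer: (1,0) (1,1) (1,3) (2,4) (2,5) (2,6) (3,5) (4,1) (5,3) (5,7) (6,5) (6,6)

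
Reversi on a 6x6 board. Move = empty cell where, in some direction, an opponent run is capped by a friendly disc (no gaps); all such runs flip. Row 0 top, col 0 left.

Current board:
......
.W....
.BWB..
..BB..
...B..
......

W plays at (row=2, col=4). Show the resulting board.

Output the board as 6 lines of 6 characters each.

Answer: ......
.W....
.BWWW.
..BB..
...B..
......

Derivation:
Place W at (2,4); scan 8 dirs for brackets.
Dir NW: first cell '.' (not opp) -> no flip
Dir N: first cell '.' (not opp) -> no flip
Dir NE: first cell '.' (not opp) -> no flip
Dir W: opp run (2,3) capped by W -> flip
Dir E: first cell '.' (not opp) -> no flip
Dir SW: opp run (3,3), next='.' -> no flip
Dir S: first cell '.' (not opp) -> no flip
Dir SE: first cell '.' (not opp) -> no flip
All flips: (2,3)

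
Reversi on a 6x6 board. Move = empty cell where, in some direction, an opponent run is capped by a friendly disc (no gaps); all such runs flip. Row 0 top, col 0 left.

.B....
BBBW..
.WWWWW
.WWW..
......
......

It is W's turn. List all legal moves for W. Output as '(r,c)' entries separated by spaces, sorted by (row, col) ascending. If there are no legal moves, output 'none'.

(0,0): flips 1 -> legal
(0,2): flips 1 -> legal
(0,3): flips 1 -> legal
(2,0): no bracket -> illegal

Answer: (0,0) (0,2) (0,3)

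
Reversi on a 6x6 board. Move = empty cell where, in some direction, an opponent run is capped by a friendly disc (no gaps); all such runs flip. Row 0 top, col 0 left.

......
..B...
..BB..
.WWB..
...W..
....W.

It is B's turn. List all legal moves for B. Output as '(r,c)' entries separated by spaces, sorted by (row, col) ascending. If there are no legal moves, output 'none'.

Answer: (3,0) (4,0) (4,1) (4,2) (5,3)

Derivation:
(2,0): no bracket -> illegal
(2,1): no bracket -> illegal
(3,0): flips 2 -> legal
(3,4): no bracket -> illegal
(4,0): flips 1 -> legal
(4,1): flips 1 -> legal
(4,2): flips 1 -> legal
(4,4): no bracket -> illegal
(4,5): no bracket -> illegal
(5,2): no bracket -> illegal
(5,3): flips 1 -> legal
(5,5): no bracket -> illegal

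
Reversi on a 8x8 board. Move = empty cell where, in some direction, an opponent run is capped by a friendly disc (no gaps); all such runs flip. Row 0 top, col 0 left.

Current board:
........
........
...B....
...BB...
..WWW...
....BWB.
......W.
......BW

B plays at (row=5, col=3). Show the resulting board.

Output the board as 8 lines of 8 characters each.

Answer: ........
........
...B....
...BB...
..WBW...
...BBWB.
......W.
......BW

Derivation:
Place B at (5,3); scan 8 dirs for brackets.
Dir NW: opp run (4,2), next='.' -> no flip
Dir N: opp run (4,3) capped by B -> flip
Dir NE: opp run (4,4), next='.' -> no flip
Dir W: first cell '.' (not opp) -> no flip
Dir E: first cell 'B' (not opp) -> no flip
Dir SW: first cell '.' (not opp) -> no flip
Dir S: first cell '.' (not opp) -> no flip
Dir SE: first cell '.' (not opp) -> no flip
All flips: (4,3)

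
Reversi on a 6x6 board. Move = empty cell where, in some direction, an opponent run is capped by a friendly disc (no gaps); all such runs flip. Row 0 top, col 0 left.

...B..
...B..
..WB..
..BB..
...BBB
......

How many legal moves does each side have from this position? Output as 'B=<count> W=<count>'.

-- B to move --
(1,1): flips 1 -> legal
(1,2): flips 1 -> legal
(2,1): flips 1 -> legal
(3,1): flips 1 -> legal
B mobility = 4
-- W to move --
(0,2): no bracket -> illegal
(0,4): flips 1 -> legal
(1,2): no bracket -> illegal
(1,4): no bracket -> illegal
(2,1): no bracket -> illegal
(2,4): flips 1 -> legal
(3,1): no bracket -> illegal
(3,4): no bracket -> illegal
(3,5): no bracket -> illegal
(4,1): no bracket -> illegal
(4,2): flips 1 -> legal
(5,2): no bracket -> illegal
(5,3): no bracket -> illegal
(5,4): no bracket -> illegal
(5,5): flips 2 -> legal
W mobility = 4

Answer: B=4 W=4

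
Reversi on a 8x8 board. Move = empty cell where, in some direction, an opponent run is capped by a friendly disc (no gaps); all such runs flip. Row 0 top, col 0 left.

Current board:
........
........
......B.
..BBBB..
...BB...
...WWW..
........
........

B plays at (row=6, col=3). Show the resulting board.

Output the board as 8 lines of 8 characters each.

Place B at (6,3); scan 8 dirs for brackets.
Dir NW: first cell '.' (not opp) -> no flip
Dir N: opp run (5,3) capped by B -> flip
Dir NE: opp run (5,4), next='.' -> no flip
Dir W: first cell '.' (not opp) -> no flip
Dir E: first cell '.' (not opp) -> no flip
Dir SW: first cell '.' (not opp) -> no flip
Dir S: first cell '.' (not opp) -> no flip
Dir SE: first cell '.' (not opp) -> no flip
All flips: (5,3)

Answer: ........
........
......B.
..BBBB..
...BB...
...BWW..
...B....
........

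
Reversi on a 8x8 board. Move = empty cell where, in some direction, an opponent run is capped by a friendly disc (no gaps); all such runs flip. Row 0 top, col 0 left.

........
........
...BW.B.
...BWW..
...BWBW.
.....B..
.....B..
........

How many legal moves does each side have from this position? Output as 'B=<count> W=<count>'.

-- B to move --
(1,3): no bracket -> illegal
(1,4): no bracket -> illegal
(1,5): flips 1 -> legal
(2,5): flips 3 -> legal
(3,6): flips 2 -> legal
(3,7): flips 1 -> legal
(4,7): flips 1 -> legal
(5,3): flips 2 -> legal
(5,4): no bracket -> illegal
(5,6): no bracket -> illegal
(5,7): no bracket -> illegal
B mobility = 6
-- W to move --
(1,2): flips 1 -> legal
(1,3): no bracket -> illegal
(1,4): no bracket -> illegal
(1,5): no bracket -> illegal
(1,6): no bracket -> illegal
(1,7): flips 1 -> legal
(2,2): flips 2 -> legal
(2,5): no bracket -> illegal
(2,7): no bracket -> illegal
(3,2): flips 1 -> legal
(3,6): no bracket -> illegal
(3,7): no bracket -> illegal
(4,2): flips 2 -> legal
(5,2): flips 1 -> legal
(5,3): no bracket -> illegal
(5,4): no bracket -> illegal
(5,6): flips 1 -> legal
(6,4): flips 1 -> legal
(6,6): flips 1 -> legal
(7,4): no bracket -> illegal
(7,5): flips 3 -> legal
(7,6): no bracket -> illegal
W mobility = 10

Answer: B=6 W=10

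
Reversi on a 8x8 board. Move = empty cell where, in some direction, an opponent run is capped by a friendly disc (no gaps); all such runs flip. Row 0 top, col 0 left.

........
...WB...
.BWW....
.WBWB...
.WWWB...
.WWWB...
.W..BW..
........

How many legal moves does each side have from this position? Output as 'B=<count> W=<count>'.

Answer: B=12 W=11

Derivation:
-- B to move --
(0,2): no bracket -> illegal
(0,3): no bracket -> illegal
(0,4): no bracket -> illegal
(1,1): flips 2 -> legal
(1,2): flips 3 -> legal
(2,0): flips 3 -> legal
(2,4): flips 2 -> legal
(3,0): flips 1 -> legal
(4,0): flips 3 -> legal
(5,0): flips 4 -> legal
(5,5): no bracket -> illegal
(5,6): no bracket -> illegal
(6,0): no bracket -> illegal
(6,2): flips 3 -> legal
(6,3): no bracket -> illegal
(6,6): flips 1 -> legal
(7,0): flips 3 -> legal
(7,1): flips 4 -> legal
(7,2): no bracket -> illegal
(7,4): no bracket -> illegal
(7,5): no bracket -> illegal
(7,6): flips 1 -> legal
B mobility = 12
-- W to move --
(0,3): no bracket -> illegal
(0,4): no bracket -> illegal
(0,5): flips 1 -> legal
(1,0): flips 2 -> legal
(1,1): flips 1 -> legal
(1,2): no bracket -> illegal
(1,5): flips 1 -> legal
(2,0): flips 1 -> legal
(2,4): no bracket -> illegal
(2,5): flips 1 -> legal
(3,0): no bracket -> illegal
(3,5): flips 2 -> legal
(4,5): flips 2 -> legal
(5,5): flips 2 -> legal
(6,3): flips 1 -> legal
(7,3): no bracket -> illegal
(7,4): no bracket -> illegal
(7,5): flips 1 -> legal
W mobility = 11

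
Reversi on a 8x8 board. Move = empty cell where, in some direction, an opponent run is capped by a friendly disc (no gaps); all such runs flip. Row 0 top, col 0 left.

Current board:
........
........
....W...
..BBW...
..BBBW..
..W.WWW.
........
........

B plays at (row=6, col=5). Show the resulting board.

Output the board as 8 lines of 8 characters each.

Answer: ........
........
....W...
..BBW...
..BBBW..
..W.BWW.
.....B..
........

Derivation:
Place B at (6,5); scan 8 dirs for brackets.
Dir NW: opp run (5,4) capped by B -> flip
Dir N: opp run (5,5) (4,5), next='.' -> no flip
Dir NE: opp run (5,6), next='.' -> no flip
Dir W: first cell '.' (not opp) -> no flip
Dir E: first cell '.' (not opp) -> no flip
Dir SW: first cell '.' (not opp) -> no flip
Dir S: first cell '.' (not opp) -> no flip
Dir SE: first cell '.' (not opp) -> no flip
All flips: (5,4)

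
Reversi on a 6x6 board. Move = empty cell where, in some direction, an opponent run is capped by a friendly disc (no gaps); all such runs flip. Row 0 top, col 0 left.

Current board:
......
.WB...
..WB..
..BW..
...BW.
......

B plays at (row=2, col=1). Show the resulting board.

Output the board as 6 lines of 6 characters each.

Place B at (2,1); scan 8 dirs for brackets.
Dir NW: first cell '.' (not opp) -> no flip
Dir N: opp run (1,1), next='.' -> no flip
Dir NE: first cell 'B' (not opp) -> no flip
Dir W: first cell '.' (not opp) -> no flip
Dir E: opp run (2,2) capped by B -> flip
Dir SW: first cell '.' (not opp) -> no flip
Dir S: first cell '.' (not opp) -> no flip
Dir SE: first cell 'B' (not opp) -> no flip
All flips: (2,2)

Answer: ......
.WB...
.BBB..
..BW..
...BW.
......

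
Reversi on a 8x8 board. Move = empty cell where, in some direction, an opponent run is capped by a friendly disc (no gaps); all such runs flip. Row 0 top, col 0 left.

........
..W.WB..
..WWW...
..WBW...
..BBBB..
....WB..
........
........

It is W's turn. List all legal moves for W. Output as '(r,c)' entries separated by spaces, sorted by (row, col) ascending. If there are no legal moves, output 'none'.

(0,4): no bracket -> illegal
(0,5): no bracket -> illegal
(0,6): flips 1 -> legal
(1,6): flips 1 -> legal
(2,5): no bracket -> illegal
(2,6): no bracket -> illegal
(3,1): no bracket -> illegal
(3,5): no bracket -> illegal
(3,6): flips 1 -> legal
(4,1): no bracket -> illegal
(4,6): no bracket -> illegal
(5,1): flips 2 -> legal
(5,2): flips 2 -> legal
(5,3): flips 2 -> legal
(5,6): flips 2 -> legal
(6,4): no bracket -> illegal
(6,5): no bracket -> illegal
(6,6): flips 3 -> legal

Answer: (0,6) (1,6) (3,6) (5,1) (5,2) (5,3) (5,6) (6,6)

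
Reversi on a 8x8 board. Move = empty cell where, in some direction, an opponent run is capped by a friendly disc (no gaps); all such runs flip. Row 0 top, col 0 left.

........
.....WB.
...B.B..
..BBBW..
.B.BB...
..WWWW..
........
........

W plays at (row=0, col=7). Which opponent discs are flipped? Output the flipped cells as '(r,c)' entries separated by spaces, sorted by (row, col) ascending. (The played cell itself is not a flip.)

Dir NW: edge -> no flip
Dir N: edge -> no flip
Dir NE: edge -> no flip
Dir W: first cell '.' (not opp) -> no flip
Dir E: edge -> no flip
Dir SW: opp run (1,6) (2,5) (3,4) (4,3) capped by W -> flip
Dir S: first cell '.' (not opp) -> no flip
Dir SE: edge -> no flip

Answer: (1,6) (2,5) (3,4) (4,3)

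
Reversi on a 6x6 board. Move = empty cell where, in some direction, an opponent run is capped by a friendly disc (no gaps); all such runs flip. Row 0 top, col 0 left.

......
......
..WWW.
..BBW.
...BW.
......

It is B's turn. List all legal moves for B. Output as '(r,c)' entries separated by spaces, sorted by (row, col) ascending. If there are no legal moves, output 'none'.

(1,1): flips 1 -> legal
(1,2): flips 1 -> legal
(1,3): flips 1 -> legal
(1,4): flips 1 -> legal
(1,5): flips 1 -> legal
(2,1): no bracket -> illegal
(2,5): flips 1 -> legal
(3,1): no bracket -> illegal
(3,5): flips 1 -> legal
(4,5): flips 1 -> legal
(5,3): no bracket -> illegal
(5,4): no bracket -> illegal
(5,5): flips 1 -> legal

Answer: (1,1) (1,2) (1,3) (1,4) (1,5) (2,5) (3,5) (4,5) (5,5)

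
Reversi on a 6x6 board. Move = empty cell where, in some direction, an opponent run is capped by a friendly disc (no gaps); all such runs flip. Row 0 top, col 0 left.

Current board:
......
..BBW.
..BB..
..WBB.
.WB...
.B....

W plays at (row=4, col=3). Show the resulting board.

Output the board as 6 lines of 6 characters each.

Place W at (4,3); scan 8 dirs for brackets.
Dir NW: first cell 'W' (not opp) -> no flip
Dir N: opp run (3,3) (2,3) (1,3), next='.' -> no flip
Dir NE: opp run (3,4), next='.' -> no flip
Dir W: opp run (4,2) capped by W -> flip
Dir E: first cell '.' (not opp) -> no flip
Dir SW: first cell '.' (not opp) -> no flip
Dir S: first cell '.' (not opp) -> no flip
Dir SE: first cell '.' (not opp) -> no flip
All flips: (4,2)

Answer: ......
..BBW.
..BB..
..WBB.
.WWW..
.B....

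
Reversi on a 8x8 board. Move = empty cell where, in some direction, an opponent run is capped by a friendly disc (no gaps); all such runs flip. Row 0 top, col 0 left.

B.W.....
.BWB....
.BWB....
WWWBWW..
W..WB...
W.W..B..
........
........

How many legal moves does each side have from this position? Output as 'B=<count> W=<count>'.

Answer: B=10 W=11

Derivation:
-- B to move --
(0,1): flips 1 -> legal
(0,3): flips 1 -> legal
(2,0): no bracket -> illegal
(2,4): flips 1 -> legal
(2,5): no bracket -> illegal
(2,6): flips 1 -> legal
(3,6): flips 2 -> legal
(4,1): flips 2 -> legal
(4,2): flips 1 -> legal
(4,5): flips 1 -> legal
(4,6): no bracket -> illegal
(5,1): no bracket -> illegal
(5,3): flips 1 -> legal
(5,4): flips 2 -> legal
(6,0): no bracket -> illegal
(6,1): no bracket -> illegal
(6,2): no bracket -> illegal
(6,3): no bracket -> illegal
B mobility = 10
-- W to move --
(0,1): flips 2 -> legal
(0,3): flips 3 -> legal
(0,4): flips 1 -> legal
(1,0): flips 2 -> legal
(1,4): flips 2 -> legal
(2,0): flips 2 -> legal
(2,4): flips 2 -> legal
(4,2): no bracket -> illegal
(4,5): flips 1 -> legal
(4,6): no bracket -> illegal
(5,3): flips 1 -> legal
(5,4): flips 1 -> legal
(5,6): no bracket -> illegal
(6,4): no bracket -> illegal
(6,5): no bracket -> illegal
(6,6): flips 3 -> legal
W mobility = 11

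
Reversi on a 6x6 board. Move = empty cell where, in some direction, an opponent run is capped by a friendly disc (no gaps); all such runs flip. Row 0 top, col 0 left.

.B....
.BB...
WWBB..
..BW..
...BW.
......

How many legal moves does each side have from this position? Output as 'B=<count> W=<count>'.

Answer: B=6 W=9

Derivation:
-- B to move --
(1,0): flips 1 -> legal
(2,4): no bracket -> illegal
(3,0): flips 1 -> legal
(3,1): flips 1 -> legal
(3,4): flips 1 -> legal
(3,5): no bracket -> illegal
(4,2): no bracket -> illegal
(4,5): flips 1 -> legal
(5,3): no bracket -> illegal
(5,4): no bracket -> illegal
(5,5): flips 2 -> legal
B mobility = 6
-- W to move --
(0,0): flips 2 -> legal
(0,2): flips 1 -> legal
(0,3): flips 1 -> legal
(1,0): no bracket -> illegal
(1,3): flips 1 -> legal
(1,4): no bracket -> illegal
(2,4): flips 2 -> legal
(3,1): flips 1 -> legal
(3,4): no bracket -> illegal
(4,1): no bracket -> illegal
(4,2): flips 1 -> legal
(5,2): no bracket -> illegal
(5,3): flips 1 -> legal
(5,4): flips 2 -> legal
W mobility = 9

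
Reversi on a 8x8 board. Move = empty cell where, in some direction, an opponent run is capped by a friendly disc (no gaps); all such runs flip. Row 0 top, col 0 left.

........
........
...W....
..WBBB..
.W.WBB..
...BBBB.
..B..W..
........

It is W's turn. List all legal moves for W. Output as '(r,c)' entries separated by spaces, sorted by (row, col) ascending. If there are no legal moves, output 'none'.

(2,2): no bracket -> illegal
(2,4): no bracket -> illegal
(2,5): flips 4 -> legal
(2,6): no bracket -> illegal
(3,6): flips 3 -> legal
(4,2): no bracket -> illegal
(4,6): flips 2 -> legal
(4,7): flips 1 -> legal
(5,1): no bracket -> illegal
(5,2): no bracket -> illegal
(5,7): no bracket -> illegal
(6,1): no bracket -> illegal
(6,3): flips 1 -> legal
(6,4): no bracket -> illegal
(6,6): no bracket -> illegal
(6,7): flips 3 -> legal
(7,1): no bracket -> illegal
(7,2): no bracket -> illegal
(7,3): no bracket -> illegal

Answer: (2,5) (3,6) (4,6) (4,7) (6,3) (6,7)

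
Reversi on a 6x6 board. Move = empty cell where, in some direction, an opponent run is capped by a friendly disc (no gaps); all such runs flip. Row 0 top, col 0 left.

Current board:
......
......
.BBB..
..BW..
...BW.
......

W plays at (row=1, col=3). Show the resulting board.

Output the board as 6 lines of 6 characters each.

Place W at (1,3); scan 8 dirs for brackets.
Dir NW: first cell '.' (not opp) -> no flip
Dir N: first cell '.' (not opp) -> no flip
Dir NE: first cell '.' (not opp) -> no flip
Dir W: first cell '.' (not opp) -> no flip
Dir E: first cell '.' (not opp) -> no flip
Dir SW: opp run (2,2), next='.' -> no flip
Dir S: opp run (2,3) capped by W -> flip
Dir SE: first cell '.' (not opp) -> no flip
All flips: (2,3)

Answer: ......
...W..
.BBW..
..BW..
...BW.
......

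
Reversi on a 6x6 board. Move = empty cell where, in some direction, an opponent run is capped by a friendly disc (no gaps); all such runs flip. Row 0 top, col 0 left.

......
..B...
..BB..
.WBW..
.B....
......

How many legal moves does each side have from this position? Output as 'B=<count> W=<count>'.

Answer: B=6 W=3

Derivation:
-- B to move --
(2,0): no bracket -> illegal
(2,1): flips 1 -> legal
(2,4): no bracket -> illegal
(3,0): flips 1 -> legal
(3,4): flips 1 -> legal
(4,0): flips 1 -> legal
(4,2): no bracket -> illegal
(4,3): flips 1 -> legal
(4,4): flips 1 -> legal
B mobility = 6
-- W to move --
(0,1): no bracket -> illegal
(0,2): no bracket -> illegal
(0,3): no bracket -> illegal
(1,1): flips 1 -> legal
(1,3): flips 2 -> legal
(1,4): no bracket -> illegal
(2,1): no bracket -> illegal
(2,4): no bracket -> illegal
(3,0): no bracket -> illegal
(3,4): no bracket -> illegal
(4,0): no bracket -> illegal
(4,2): no bracket -> illegal
(4,3): no bracket -> illegal
(5,0): no bracket -> illegal
(5,1): flips 1 -> legal
(5,2): no bracket -> illegal
W mobility = 3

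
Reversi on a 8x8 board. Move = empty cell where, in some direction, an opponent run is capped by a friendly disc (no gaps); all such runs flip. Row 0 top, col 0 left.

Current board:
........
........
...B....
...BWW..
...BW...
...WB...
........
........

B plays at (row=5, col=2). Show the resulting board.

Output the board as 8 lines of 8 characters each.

Place B at (5,2); scan 8 dirs for brackets.
Dir NW: first cell '.' (not opp) -> no flip
Dir N: first cell '.' (not opp) -> no flip
Dir NE: first cell 'B' (not opp) -> no flip
Dir W: first cell '.' (not opp) -> no flip
Dir E: opp run (5,3) capped by B -> flip
Dir SW: first cell '.' (not opp) -> no flip
Dir S: first cell '.' (not opp) -> no flip
Dir SE: first cell '.' (not opp) -> no flip
All flips: (5,3)

Answer: ........
........
...B....
...BWW..
...BW...
..BBB...
........
........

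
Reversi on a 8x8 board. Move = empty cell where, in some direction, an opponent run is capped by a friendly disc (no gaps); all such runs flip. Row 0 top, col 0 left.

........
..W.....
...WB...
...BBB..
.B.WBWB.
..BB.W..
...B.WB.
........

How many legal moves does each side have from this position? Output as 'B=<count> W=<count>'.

-- B to move --
(0,1): flips 2 -> legal
(0,2): no bracket -> illegal
(0,3): no bracket -> illegal
(1,1): no bracket -> illegal
(1,3): flips 1 -> legal
(1,4): no bracket -> illegal
(2,1): no bracket -> illegal
(2,2): flips 1 -> legal
(3,2): no bracket -> illegal
(3,6): no bracket -> illegal
(4,2): flips 1 -> legal
(5,4): no bracket -> illegal
(5,6): flips 1 -> legal
(6,4): flips 2 -> legal
(7,4): no bracket -> illegal
(7,5): flips 3 -> legal
(7,6): no bracket -> illegal
B mobility = 7
-- W to move --
(1,3): no bracket -> illegal
(1,4): no bracket -> illegal
(1,5): no bracket -> illegal
(2,2): flips 2 -> legal
(2,5): flips 3 -> legal
(2,6): no bracket -> illegal
(3,0): no bracket -> illegal
(3,1): no bracket -> illegal
(3,2): no bracket -> illegal
(3,6): no bracket -> illegal
(3,7): flips 1 -> legal
(4,0): no bracket -> illegal
(4,2): no bracket -> illegal
(4,7): flips 1 -> legal
(5,0): no bracket -> illegal
(5,1): no bracket -> illegal
(5,4): no bracket -> illegal
(5,6): no bracket -> illegal
(5,7): no bracket -> illegal
(6,1): flips 1 -> legal
(6,2): no bracket -> illegal
(6,4): no bracket -> illegal
(6,7): flips 1 -> legal
(7,2): no bracket -> illegal
(7,3): flips 2 -> legal
(7,4): no bracket -> illegal
(7,5): no bracket -> illegal
(7,6): no bracket -> illegal
(7,7): flips 1 -> legal
W mobility = 8

Answer: B=7 W=8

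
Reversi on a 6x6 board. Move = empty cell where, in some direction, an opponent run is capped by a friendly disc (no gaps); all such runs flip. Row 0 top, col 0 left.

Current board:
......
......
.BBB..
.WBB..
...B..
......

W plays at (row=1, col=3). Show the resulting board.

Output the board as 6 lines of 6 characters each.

Place W at (1,3); scan 8 dirs for brackets.
Dir NW: first cell '.' (not opp) -> no flip
Dir N: first cell '.' (not opp) -> no flip
Dir NE: first cell '.' (not opp) -> no flip
Dir W: first cell '.' (not opp) -> no flip
Dir E: first cell '.' (not opp) -> no flip
Dir SW: opp run (2,2) capped by W -> flip
Dir S: opp run (2,3) (3,3) (4,3), next='.' -> no flip
Dir SE: first cell '.' (not opp) -> no flip
All flips: (2,2)

Answer: ......
...W..
.BWB..
.WBB..
...B..
......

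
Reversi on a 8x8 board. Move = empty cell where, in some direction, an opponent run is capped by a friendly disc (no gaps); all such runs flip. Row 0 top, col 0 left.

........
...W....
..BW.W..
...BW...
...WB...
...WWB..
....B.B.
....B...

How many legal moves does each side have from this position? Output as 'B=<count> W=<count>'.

Answer: B=8 W=7

Derivation:
-- B to move --
(0,2): no bracket -> illegal
(0,3): flips 2 -> legal
(0,4): flips 1 -> legal
(1,2): no bracket -> illegal
(1,4): no bracket -> illegal
(1,5): no bracket -> illegal
(1,6): no bracket -> illegal
(2,4): flips 2 -> legal
(2,6): no bracket -> illegal
(3,2): no bracket -> illegal
(3,5): flips 1 -> legal
(3,6): no bracket -> illegal
(4,2): flips 2 -> legal
(4,5): no bracket -> illegal
(5,2): flips 2 -> legal
(6,2): flips 1 -> legal
(6,3): flips 2 -> legal
(6,5): no bracket -> illegal
B mobility = 8
-- W to move --
(1,1): no bracket -> illegal
(1,2): no bracket -> illegal
(2,1): flips 1 -> legal
(2,4): no bracket -> illegal
(3,1): flips 1 -> legal
(3,2): flips 1 -> legal
(3,5): flips 1 -> legal
(4,2): no bracket -> illegal
(4,5): flips 1 -> legal
(4,6): no bracket -> illegal
(5,6): flips 1 -> legal
(5,7): no bracket -> illegal
(6,3): no bracket -> illegal
(6,5): no bracket -> illegal
(6,7): no bracket -> illegal
(7,3): no bracket -> illegal
(7,5): flips 1 -> legal
(7,6): no bracket -> illegal
(7,7): no bracket -> illegal
W mobility = 7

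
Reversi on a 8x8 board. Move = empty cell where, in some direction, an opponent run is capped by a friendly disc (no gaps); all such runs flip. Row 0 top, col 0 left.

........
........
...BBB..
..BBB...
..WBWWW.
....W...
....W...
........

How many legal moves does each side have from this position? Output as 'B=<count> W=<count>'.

Answer: B=8 W=5

Derivation:
-- B to move --
(3,1): no bracket -> illegal
(3,5): no bracket -> illegal
(3,6): no bracket -> illegal
(3,7): no bracket -> illegal
(4,1): flips 1 -> legal
(4,7): flips 3 -> legal
(5,1): flips 1 -> legal
(5,2): flips 1 -> legal
(5,3): no bracket -> illegal
(5,5): flips 1 -> legal
(5,6): flips 1 -> legal
(5,7): no bracket -> illegal
(6,3): no bracket -> illegal
(6,5): flips 1 -> legal
(7,3): no bracket -> illegal
(7,4): flips 3 -> legal
(7,5): no bracket -> illegal
B mobility = 8
-- W to move --
(1,2): flips 2 -> legal
(1,3): no bracket -> illegal
(1,4): flips 2 -> legal
(1,5): flips 2 -> legal
(1,6): no bracket -> illegal
(2,1): flips 2 -> legal
(2,2): flips 2 -> legal
(2,6): no bracket -> illegal
(3,1): no bracket -> illegal
(3,5): no bracket -> illegal
(3,6): no bracket -> illegal
(4,1): no bracket -> illegal
(5,2): no bracket -> illegal
(5,3): no bracket -> illegal
W mobility = 5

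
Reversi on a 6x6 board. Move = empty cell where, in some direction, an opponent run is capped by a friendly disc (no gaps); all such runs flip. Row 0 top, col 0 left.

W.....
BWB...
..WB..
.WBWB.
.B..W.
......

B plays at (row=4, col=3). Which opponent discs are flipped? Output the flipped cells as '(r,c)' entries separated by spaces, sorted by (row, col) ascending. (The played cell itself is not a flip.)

Dir NW: first cell 'B' (not opp) -> no flip
Dir N: opp run (3,3) capped by B -> flip
Dir NE: first cell 'B' (not opp) -> no flip
Dir W: first cell '.' (not opp) -> no flip
Dir E: opp run (4,4), next='.' -> no flip
Dir SW: first cell '.' (not opp) -> no flip
Dir S: first cell '.' (not opp) -> no flip
Dir SE: first cell '.' (not opp) -> no flip

Answer: (3,3)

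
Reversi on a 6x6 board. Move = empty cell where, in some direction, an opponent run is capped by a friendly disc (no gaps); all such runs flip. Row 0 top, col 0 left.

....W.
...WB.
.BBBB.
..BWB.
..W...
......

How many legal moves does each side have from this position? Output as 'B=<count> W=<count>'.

Answer: B=7 W=6

Derivation:
-- B to move --
(0,2): flips 1 -> legal
(0,3): flips 1 -> legal
(0,5): no bracket -> illegal
(1,2): flips 1 -> legal
(1,5): no bracket -> illegal
(3,1): no bracket -> illegal
(4,1): no bracket -> illegal
(4,3): flips 1 -> legal
(4,4): flips 1 -> legal
(5,1): flips 2 -> legal
(5,2): flips 1 -> legal
(5,3): no bracket -> illegal
B mobility = 7
-- W to move --
(0,3): no bracket -> illegal
(0,5): no bracket -> illegal
(1,0): no bracket -> illegal
(1,1): flips 1 -> legal
(1,2): flips 2 -> legal
(1,5): flips 2 -> legal
(2,0): no bracket -> illegal
(2,5): no bracket -> illegal
(3,0): no bracket -> illegal
(3,1): flips 2 -> legal
(3,5): flips 2 -> legal
(4,1): no bracket -> illegal
(4,3): no bracket -> illegal
(4,4): flips 3 -> legal
(4,5): no bracket -> illegal
W mobility = 6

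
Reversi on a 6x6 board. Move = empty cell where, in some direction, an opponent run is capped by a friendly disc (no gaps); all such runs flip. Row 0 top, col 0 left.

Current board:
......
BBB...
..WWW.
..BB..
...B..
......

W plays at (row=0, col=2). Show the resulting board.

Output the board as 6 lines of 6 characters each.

Place W at (0,2); scan 8 dirs for brackets.
Dir NW: edge -> no flip
Dir N: edge -> no flip
Dir NE: edge -> no flip
Dir W: first cell '.' (not opp) -> no flip
Dir E: first cell '.' (not opp) -> no flip
Dir SW: opp run (1,1), next='.' -> no flip
Dir S: opp run (1,2) capped by W -> flip
Dir SE: first cell '.' (not opp) -> no flip
All flips: (1,2)

Answer: ..W...
BBW...
..WWW.
..BB..
...B..
......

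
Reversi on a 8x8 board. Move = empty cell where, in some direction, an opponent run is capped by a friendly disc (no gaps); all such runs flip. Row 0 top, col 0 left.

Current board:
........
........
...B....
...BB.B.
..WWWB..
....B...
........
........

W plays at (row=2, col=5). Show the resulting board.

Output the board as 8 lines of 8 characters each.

Answer: ........
........
...B.W..
...BW.B.
..WWWB..
....B...
........
........

Derivation:
Place W at (2,5); scan 8 dirs for brackets.
Dir NW: first cell '.' (not opp) -> no flip
Dir N: first cell '.' (not opp) -> no flip
Dir NE: first cell '.' (not opp) -> no flip
Dir W: first cell '.' (not opp) -> no flip
Dir E: first cell '.' (not opp) -> no flip
Dir SW: opp run (3,4) capped by W -> flip
Dir S: first cell '.' (not opp) -> no flip
Dir SE: opp run (3,6), next='.' -> no flip
All flips: (3,4)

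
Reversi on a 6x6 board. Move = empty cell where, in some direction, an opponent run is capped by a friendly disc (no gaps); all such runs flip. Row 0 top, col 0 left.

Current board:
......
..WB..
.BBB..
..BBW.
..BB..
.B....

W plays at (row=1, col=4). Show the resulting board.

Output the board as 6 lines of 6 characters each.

Place W at (1,4); scan 8 dirs for brackets.
Dir NW: first cell '.' (not opp) -> no flip
Dir N: first cell '.' (not opp) -> no flip
Dir NE: first cell '.' (not opp) -> no flip
Dir W: opp run (1,3) capped by W -> flip
Dir E: first cell '.' (not opp) -> no flip
Dir SW: opp run (2,3) (3,2), next='.' -> no flip
Dir S: first cell '.' (not opp) -> no flip
Dir SE: first cell '.' (not opp) -> no flip
All flips: (1,3)

Answer: ......
..WWW.
.BBB..
..BBW.
..BB..
.B....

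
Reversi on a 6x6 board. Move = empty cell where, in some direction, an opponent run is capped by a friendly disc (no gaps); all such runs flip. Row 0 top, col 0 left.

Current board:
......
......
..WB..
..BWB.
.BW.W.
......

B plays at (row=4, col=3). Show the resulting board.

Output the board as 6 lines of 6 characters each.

Answer: ......
......
..WB..
..BBB.
.BBBW.
......

Derivation:
Place B at (4,3); scan 8 dirs for brackets.
Dir NW: first cell 'B' (not opp) -> no flip
Dir N: opp run (3,3) capped by B -> flip
Dir NE: first cell 'B' (not opp) -> no flip
Dir W: opp run (4,2) capped by B -> flip
Dir E: opp run (4,4), next='.' -> no flip
Dir SW: first cell '.' (not opp) -> no flip
Dir S: first cell '.' (not opp) -> no flip
Dir SE: first cell '.' (not opp) -> no flip
All flips: (3,3) (4,2)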